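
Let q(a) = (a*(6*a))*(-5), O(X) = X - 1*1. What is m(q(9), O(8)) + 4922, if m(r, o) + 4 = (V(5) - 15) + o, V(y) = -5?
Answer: 4905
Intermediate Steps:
O(X) = -1 + X (O(X) = X - 1 = -1 + X)
q(a) = -30*a² (q(a) = (6*a²)*(-5) = -30*a²)
m(r, o) = -24 + o (m(r, o) = -4 + ((-5 - 15) + o) = -4 + (-20 + o) = -24 + o)
m(q(9), O(8)) + 4922 = (-24 + (-1 + 8)) + 4922 = (-24 + 7) + 4922 = -17 + 4922 = 4905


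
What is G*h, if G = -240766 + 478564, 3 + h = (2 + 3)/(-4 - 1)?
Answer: -951192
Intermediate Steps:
h = -4 (h = -3 + (2 + 3)/(-4 - 1) = -3 + 5/(-5) = -3 + 5*(-⅕) = -3 - 1 = -4)
G = 237798
G*h = 237798*(-4) = -951192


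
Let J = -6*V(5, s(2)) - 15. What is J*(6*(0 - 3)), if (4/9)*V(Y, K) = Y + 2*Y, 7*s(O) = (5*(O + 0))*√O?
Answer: 3915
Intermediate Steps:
s(O) = 5*O^(3/2)/7 (s(O) = ((5*(O + 0))*√O)/7 = ((5*O)*√O)/7 = (5*O^(3/2))/7 = 5*O^(3/2)/7)
V(Y, K) = 27*Y/4 (V(Y, K) = 9*(Y + 2*Y)/4 = 9*(3*Y)/4 = 27*Y/4)
J = -435/2 (J = -81*5/2 - 15 = -6*135/4 - 15 = -405/2 - 15 = -435/2 ≈ -217.50)
J*(6*(0 - 3)) = -1305*(0 - 3) = -1305*(-3) = -435/2*(-18) = 3915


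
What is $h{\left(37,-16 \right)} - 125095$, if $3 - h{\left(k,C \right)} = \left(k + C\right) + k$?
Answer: $-125150$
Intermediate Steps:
$h{\left(k,C \right)} = 3 - C - 2 k$ ($h{\left(k,C \right)} = 3 - \left(\left(k + C\right) + k\right) = 3 - \left(\left(C + k\right) + k\right) = 3 - \left(C + 2 k\right) = 3 - C - 2 k$)
$h{\left(37,-16 \right)} - 125095 = \left(3 - -16 - 74\right) - 125095 = \left(3 + 16 - 74\right) - 125095 = -55 - 125095 = -125150$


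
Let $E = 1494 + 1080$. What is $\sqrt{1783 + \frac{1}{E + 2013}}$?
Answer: $\frac{\sqrt{37515339114}}{4587} \approx 42.226$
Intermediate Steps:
$E = 2574$
$\sqrt{1783 + \frac{1}{E + 2013}} = \sqrt{1783 + \frac{1}{2574 + 2013}} = \sqrt{1783 + \frac{1}{4587}} = \sqrt{\frac{8178622}{4587}} = \frac{\sqrt{37515339114}}{4587}$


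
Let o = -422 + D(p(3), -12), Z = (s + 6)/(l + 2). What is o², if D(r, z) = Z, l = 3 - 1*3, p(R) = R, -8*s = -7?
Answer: 44849809/256 ≈ 1.7519e+5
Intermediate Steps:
s = 7/8 (s = -⅛*(-7) = 7/8 ≈ 0.87500)
l = 0 (l = 3 - 3 = 0)
Z = 55/16 (Z = (7/8 + 6)/(0 + 2) = (55/8)/2 = (55/8)*(½) = 55/16 ≈ 3.4375)
D(r, z) = 55/16
o = -6697/16 (o = -422 + 55/16 = -6697/16 ≈ -418.56)
o² = (-6697/16)² = 44849809/256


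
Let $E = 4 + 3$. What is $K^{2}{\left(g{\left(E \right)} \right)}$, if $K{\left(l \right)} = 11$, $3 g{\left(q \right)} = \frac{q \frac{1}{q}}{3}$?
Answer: $121$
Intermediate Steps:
$E = 7$
$g{\left(q \right)} = \frac{1}{9}$ ($g{\left(q \right)} = \frac{\frac{q}{q} \frac{1}{3}}{3} = \frac{1 \cdot \frac{1}{3}}{3} = \frac{1}{3} \cdot \frac{1}{3} = \frac{1}{9}$)
$K^{2}{\left(g{\left(E \right)} \right)} = 11^{2} = 121$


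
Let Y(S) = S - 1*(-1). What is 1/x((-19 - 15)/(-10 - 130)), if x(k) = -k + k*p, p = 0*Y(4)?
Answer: -70/17 ≈ -4.1176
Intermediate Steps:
Y(S) = 1 + S (Y(S) = S + 1 = 1 + S)
p = 0 (p = 0*(1 + 4) = 0*5 = 0)
x(k) = -k (x(k) = -k + k*0 = -k + 0 = -k)
1/x((-19 - 15)/(-10 - 130)) = 1/(-(-19 - 15)/(-10 - 130)) = 1/(-(-34)/(-140)) = 1/(-(-34)*(-1)/140) = 1/(-1*17/70) = 1/(-17/70) = -70/17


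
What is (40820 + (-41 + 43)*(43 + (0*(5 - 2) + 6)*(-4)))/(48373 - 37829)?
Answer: 31/8 ≈ 3.8750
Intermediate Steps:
(40820 + (-41 + 43)*(43 + (0*(5 - 2) + 6)*(-4)))/(48373 - 37829) = (40820 + 2*(43 + (0*3 + 6)*(-4)))/10544 = (40820 + 2*(43 + (0 + 6)*(-4)))*(1/10544) = (40820 + 2*(43 + 6*(-4)))*(1/10544) = (40820 + 2*(43 - 24))*(1/10544) = (40820 + 2*19)*(1/10544) = (40820 + 38)*(1/10544) = 40858*(1/10544) = 31/8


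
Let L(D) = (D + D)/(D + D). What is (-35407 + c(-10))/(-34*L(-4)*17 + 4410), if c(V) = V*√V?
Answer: -35407/3832 - 5*I*√10/1916 ≈ -9.2398 - 0.0082523*I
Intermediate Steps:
c(V) = V^(3/2)
L(D) = 1 (L(D) = (2*D)/((2*D)) = (2*D)*(1/(2*D)) = 1)
(-35407 + c(-10))/(-34*L(-4)*17 + 4410) = (-35407 + (-10)^(3/2))/(-34*1*17 + 4410) = (-35407 - 10*I*√10)/(-34*17 + 4410) = (-35407 - 10*I*√10)/(-578 + 4410) = (-35407 - 10*I*√10)/3832 = (-35407 - 10*I*√10)*(1/3832) = -35407/3832 - 5*I*√10/1916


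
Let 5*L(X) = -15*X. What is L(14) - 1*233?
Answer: -275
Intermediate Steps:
L(X) = -3*X (L(X) = (-15*X)/5 = -3*X)
L(14) - 1*233 = -3*14 - 1*233 = -42 - 233 = -275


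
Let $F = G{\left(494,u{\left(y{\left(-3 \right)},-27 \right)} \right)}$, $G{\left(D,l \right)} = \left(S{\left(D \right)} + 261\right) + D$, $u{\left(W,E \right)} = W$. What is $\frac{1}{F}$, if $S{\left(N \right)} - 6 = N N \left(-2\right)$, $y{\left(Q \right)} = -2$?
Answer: $- \frac{1}{487311} \approx -2.0521 \cdot 10^{-6}$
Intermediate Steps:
$S{\left(N \right)} = 6 - 2 N^{2}$ ($S{\left(N \right)} = 6 + N N \left(-2\right) = 6 + N^{2} \left(-2\right) = 6 - 2 N^{2}$)
$G{\left(D,l \right)} = 267 + D - 2 D^{2}$ ($G{\left(D,l \right)} = \left(\left(6 - 2 D^{2}\right) + 261\right) + D = \left(267 - 2 D^{2}\right) + D = 267 + D - 2 D^{2}$)
$F = -487311$ ($F = 267 + 494 - 2 \cdot 494^{2} = 267 + 494 - 488072 = -487311$)
$\frac{1}{F} = \frac{1}{-487311} = - \frac{1}{487311}$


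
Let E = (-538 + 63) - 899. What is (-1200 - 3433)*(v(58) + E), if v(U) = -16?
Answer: 6439870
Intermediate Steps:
E = -1374 (E = -475 - 899 = -1374)
(-1200 - 3433)*(v(58) + E) = (-1200 - 3433)*(-16 - 1374) = -4633*(-1390) = 6439870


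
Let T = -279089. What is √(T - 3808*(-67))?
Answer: I*√23953 ≈ 154.77*I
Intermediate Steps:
√(T - 3808*(-67)) = √(-279089 - 3808*(-67)) = √(-279089 + 255136) = √(-23953) = I*√23953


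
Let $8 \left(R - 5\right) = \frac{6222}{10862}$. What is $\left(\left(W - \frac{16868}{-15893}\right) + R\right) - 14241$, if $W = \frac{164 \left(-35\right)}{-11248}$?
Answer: $- \frac{6909853567281041}{485434901992} \approx -14234.0$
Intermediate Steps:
$R = \frac{220351}{43448}$ ($R = 5 + \frac{6222 \cdot \frac{1}{10862}}{8} = 5 + \frac{1}{8} \cdot \frac{3111}{5431} = 5 + \frac{3111}{43448} = \frac{220351}{43448} \approx 5.0716$)
$W = \frac{1435}{2812}$ ($W = \left(-5740\right) \left(- \frac{1}{11248}\right) = \frac{1435}{2812} \approx 0.51031$)
$\left(\left(W - \frac{16868}{-15893}\right) + R\right) - 14241 = \left(\left(\frac{1435}{2812} - \frac{16868}{-15893}\right) + \frac{220351}{43448}\right) - 14241 = \left(\left(\frac{1435}{2812} - - \frac{16868}{15893}\right) + \frac{220351}{43448}\right) - 14241 = \left(\left(\frac{1435}{2812} + \frac{16868}{15893}\right) + \frac{220351}{43448}\right) - 14241 = \left(\frac{70239271}{44691116} + \frac{220351}{43448}\right) - 14241 = \frac{3224871987031}{485434901992} - 14241 = - \frac{6909853567281041}{485434901992}$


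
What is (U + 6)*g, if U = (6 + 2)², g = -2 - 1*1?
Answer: -210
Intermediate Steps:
g = -3 (g = -2 - 1 = -3)
U = 64 (U = 8² = 64)
(U + 6)*g = (64 + 6)*(-3) = 70*(-3) = -210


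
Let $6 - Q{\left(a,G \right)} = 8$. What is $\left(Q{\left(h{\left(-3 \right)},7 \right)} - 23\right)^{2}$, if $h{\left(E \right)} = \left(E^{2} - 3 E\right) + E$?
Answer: $625$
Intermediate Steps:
$h{\left(E \right)} = E^{2} - 2 E$
$Q{\left(a,G \right)} = -2$ ($Q{\left(a,G \right)} = 6 - 8 = -2$)
$\left(Q{\left(h{\left(-3 \right)},7 \right)} - 23\right)^{2} = \left(-2 - 23\right)^{2} = \left(-25\right)^{2} = 625$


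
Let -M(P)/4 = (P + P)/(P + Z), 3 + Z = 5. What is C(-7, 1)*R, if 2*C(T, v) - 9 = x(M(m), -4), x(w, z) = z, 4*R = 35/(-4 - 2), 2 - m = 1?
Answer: -175/48 ≈ -3.6458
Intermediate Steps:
m = 1 (m = 2 - 1*1 = 2 - 1 = 1)
Z = 2 (Z = -3 + 5 = 2)
M(P) = -8*P/(2 + P) (M(P) = -4*(P + P)/(P + 2) = -4*2*P/(2 + P) = -8*P/(2 + P))
R = -35/24 (R = (35/(-4 - 2))/4 = (35/(-6))/4 = (35*(-1/6))/4 = (1/4)*(-35/6) = -35/24 ≈ -1.4583)
C(T, v) = 5/2 (C(T, v) = 9/2 + (1/2)*(-4) = 9/2 - 2 = 5/2)
C(-7, 1)*R = (5/2)*(-35/24) = -175/48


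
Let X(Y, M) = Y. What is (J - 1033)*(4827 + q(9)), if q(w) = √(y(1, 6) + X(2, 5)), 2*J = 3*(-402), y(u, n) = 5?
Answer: -7896972 - 1636*√7 ≈ -7.9013e+6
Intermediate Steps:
J = -603 (J = (3*(-402))/2 = (½)*(-1206) = -603)
q(w) = √7 (q(w) = √(5 + 2) = √7)
(J - 1033)*(4827 + q(9)) = (-603 - 1033)*(4827 + √7) = -1636*(4827 + √7) = -7896972 - 1636*√7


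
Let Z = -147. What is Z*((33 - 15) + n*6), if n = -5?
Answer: 1764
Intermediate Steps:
Z*((33 - 15) + n*6) = -147*((33 - 15) - 5*6) = -147*(18 - 30) = -147*(-12) = 1764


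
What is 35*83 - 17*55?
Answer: 1970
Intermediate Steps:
35*83 - 17*55 = 2905 - 1*935 = 2905 - 935 = 1970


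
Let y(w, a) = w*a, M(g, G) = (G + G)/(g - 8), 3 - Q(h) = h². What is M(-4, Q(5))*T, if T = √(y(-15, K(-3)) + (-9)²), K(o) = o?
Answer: 11*√14 ≈ 41.158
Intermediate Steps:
Q(h) = 3 - h²
M(g, G) = 2*G/(-8 + g) (M(g, G) = (2*G)/(-8 + g) = 2*G/(-8 + g))
y(w, a) = a*w
T = 3*√14 (T = √(-3*(-15) + (-9)²) = √(45 + 81) = √126 = 3*√14 ≈ 11.225)
M(-4, Q(5))*T = (2*(3 - 1*5²)/(-8 - 4))*(3*√14) = (2*(3 - 1*25)/(-12))*(3*√14) = (2*(3 - 25)*(-1/12))*(3*√14) = (2*(-22)*(-1/12))*(3*√14) = 11*(3*√14)/3 = 11*√14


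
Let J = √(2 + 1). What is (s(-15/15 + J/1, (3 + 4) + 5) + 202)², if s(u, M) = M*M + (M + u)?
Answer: (357 + √3)² ≈ 1.2869e+5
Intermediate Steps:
J = √3 ≈ 1.7320
s(u, M) = M + u + M² (s(u, M) = M² + (M + u) = M + u + M²)
(s(-15/15 + J/1, (3 + 4) + 5) + 202)² = ((((3 + 4) + 5) + (-15/15 + √3/1) + ((3 + 4) + 5)²) + 202)² = (((7 + 5) + (-15*1/15 + √3*1) + (7 + 5)²) + 202)² = ((12 + (-1 + √3) + 12²) + 202)² = ((12 + (-1 + √3) + 144) + 202)² = ((155 + √3) + 202)² = (357 + √3)²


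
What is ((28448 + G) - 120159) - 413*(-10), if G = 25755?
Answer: -61826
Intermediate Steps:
((28448 + G) - 120159) - 413*(-10) = ((28448 + 25755) - 120159) - 413*(-10) = (54203 - 120159) + 4130 = -65956 + 4130 = -61826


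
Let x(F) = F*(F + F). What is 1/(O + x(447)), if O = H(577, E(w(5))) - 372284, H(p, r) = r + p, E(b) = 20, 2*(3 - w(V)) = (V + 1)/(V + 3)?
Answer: 1/27931 ≈ 3.5802e-5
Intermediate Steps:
w(V) = 3 - (1 + V)/(2*(3 + V)) (w(V) = 3 - (V + 1)/(2*(V + 3)) = 3 - (1 + V)/(2*(3 + V)))
H(p, r) = p + r
x(F) = 2*F² (x(F) = F*(2*F) = 2*F²)
O = -371687 (O = (577 + 20) - 372284 = 597 - 372284 = -371687)
1/(O + x(447)) = 1/(-371687 + 2*447²) = 1/(-371687 + 2*199809) = 1/(-371687 + 399618) = 1/27931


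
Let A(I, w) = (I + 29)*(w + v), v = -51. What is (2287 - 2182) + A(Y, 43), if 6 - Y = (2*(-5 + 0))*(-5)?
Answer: 225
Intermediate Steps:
Y = -44 (Y = 6 - 2*(-5 + 0)*(-5) = 6 - 2*(-5)*(-5) = 6 - (-10)*(-5) = 6 - 1*50 = 6 - 50 = -44)
A(I, w) = (-51 + w)*(29 + I) (A(I, w) = (I + 29)*(w - 51) = (29 + I)*(-51 + w) = (-51 + w)*(29 + I))
(2287 - 2182) + A(Y, 43) = (2287 - 2182) + (-1479 - 51*(-44) + 29*43 - 44*43) = 105 + (-1479 + 2244 + 1247 - 1892) = 105 + 120 = 225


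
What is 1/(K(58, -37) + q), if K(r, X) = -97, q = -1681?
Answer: -1/1778 ≈ -0.00056243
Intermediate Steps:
1/(K(58, -37) + q) = 1/(-97 - 1681) = 1/(-1778) = -1/1778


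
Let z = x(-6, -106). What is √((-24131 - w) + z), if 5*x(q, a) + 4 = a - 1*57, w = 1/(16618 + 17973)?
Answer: I*√722840137689685/172955 ≈ 155.45*I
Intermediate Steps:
w = 1/34591 ≈ 2.8909e-5
x(q, a) = -61/5 + a/5 (x(q, a) = -⅘ + (a - 1*57)/5 = -⅘ + (a - 57)/5 = -⅘ + (-57 + a)/5 = -⅘ + (-57/5 + a/5) = -61/5 + a/5)
z = -167/5 (z = -61/5 + (⅕)*(-106) = -61/5 - 106/5 = -167/5 ≈ -33.400)
√((-24131 - w) + z) = √((-24131 - 1*1/34591) - 167/5) = √((-24131 - 1/34591) - 167/5) = √(-834715422/34591 - 167/5) = √(-4179353807/172955) = I*√722840137689685/172955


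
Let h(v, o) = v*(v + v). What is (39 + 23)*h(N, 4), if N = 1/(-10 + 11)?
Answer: 124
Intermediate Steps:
N = 1 (N = 1/1 = 1)
h(v, o) = 2*v² (h(v, o) = v*(2*v) = 2*v²)
(39 + 23)*h(N, 4) = (39 + 23)*(2*1²) = 62*(2*1) = 62*2 = 124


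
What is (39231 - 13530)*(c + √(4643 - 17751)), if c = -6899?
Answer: -177311199 + 51402*I*√3277 ≈ -1.7731e+8 + 2.9425e+6*I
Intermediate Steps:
(39231 - 13530)*(c + √(4643 - 17751)) = (39231 - 13530)*(-6899 + √(4643 - 17751)) = 25701*(-6899 + √(-13108)) = 25701*(-6899 + 2*I*√3277) = -177311199 + 51402*I*√3277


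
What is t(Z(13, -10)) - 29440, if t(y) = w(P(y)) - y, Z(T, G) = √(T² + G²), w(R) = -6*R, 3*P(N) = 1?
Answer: -29442 - √269 ≈ -29458.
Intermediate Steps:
P(N) = ⅓ (P(N) = (⅓)*1 = ⅓)
Z(T, G) = √(G² + T²)
t(y) = -2 - y (t(y) = -6*⅓ - y = -2 - y)
t(Z(13, -10)) - 29440 = (-2 - √((-10)² + 13²)) - 29440 = (-2 - √(100 + 169)) - 29440 = (-2 - √269) - 29440 = -29442 - √269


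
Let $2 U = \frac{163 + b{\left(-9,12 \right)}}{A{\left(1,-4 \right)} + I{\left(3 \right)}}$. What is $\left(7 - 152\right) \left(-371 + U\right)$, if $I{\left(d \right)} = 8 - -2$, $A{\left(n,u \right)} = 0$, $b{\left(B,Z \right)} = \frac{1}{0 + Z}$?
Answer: $\frac{2525407}{48} \approx 52613.0$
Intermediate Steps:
$b{\left(B,Z \right)} = \frac{1}{Z}$
$I{\left(d \right)} = 10$ ($I{\left(d \right)} = 8 + 2 = 10$)
$U = \frac{1957}{240}$ ($U = \frac{\left(163 + \frac{1}{12}\right) \frac{1}{0 + 10}}{2} = \frac{\left(163 + \frac{1}{12}\right) \frac{1}{10}}{2} = \frac{\frac{1957}{12} \cdot \frac{1}{10}}{2} = \frac{1}{2} \cdot \frac{1957}{120} = \frac{1957}{240} \approx 8.1542$)
$\left(7 - 152\right) \left(-371 + U\right) = \left(7 - 152\right) \left(-371 + \frac{1957}{240}\right) = \left(-145\right) \left(- \frac{87083}{240}\right) = \frac{2525407}{48}$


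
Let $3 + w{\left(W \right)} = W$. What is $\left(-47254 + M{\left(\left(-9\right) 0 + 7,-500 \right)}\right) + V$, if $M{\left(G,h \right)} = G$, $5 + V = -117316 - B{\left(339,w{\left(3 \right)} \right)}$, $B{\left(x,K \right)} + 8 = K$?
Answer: $-164560$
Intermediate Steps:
$w{\left(W \right)} = -3 + W$
$B{\left(x,K \right)} = -8 + K$
$V = -117313$ ($V = -5 - 117308 = -117313$)
$\left(-47254 + M{\left(\left(-9\right) 0 + 7,-500 \right)}\right) + V = \left(-47254 + \left(\left(-9\right) 0 + 7\right)\right) - 117313 = \left(-47254 + \left(0 + 7\right)\right) - 117313 = \left(-47254 + 7\right) - 117313 = -47247 - 117313 = -164560$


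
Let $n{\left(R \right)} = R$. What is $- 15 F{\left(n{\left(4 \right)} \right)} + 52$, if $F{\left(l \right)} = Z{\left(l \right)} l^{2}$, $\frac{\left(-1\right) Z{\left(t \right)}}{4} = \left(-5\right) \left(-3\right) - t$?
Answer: $10612$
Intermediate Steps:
$Z{\left(t \right)} = -60 + 4 t$ ($Z{\left(t \right)} = - 4 \left(\left(-5\right) \left(-3\right) - t\right) = - 4 \left(15 - t\right) = -60 + 4 t$)
$F{\left(l \right)} = l^{2} \left(-60 + 4 l\right)$ ($F{\left(l \right)} = \left(-60 + 4 l\right) l^{2} = l^{2} \left(-60 + 4 l\right)$)
$- 15 F{\left(n{\left(4 \right)} \right)} + 52 = - 15 \cdot 4 \cdot 4^{2} \left(-15 + 4\right) + 52 = - 15 \cdot 4 \cdot 16 \left(-11\right) + 52 = \left(-15\right) \left(-704\right) + 52 = 10560 + 52 = 10612$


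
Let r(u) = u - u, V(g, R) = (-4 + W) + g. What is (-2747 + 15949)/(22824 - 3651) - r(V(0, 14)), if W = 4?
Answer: 1886/2739 ≈ 0.68857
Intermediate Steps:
V(g, R) = g (V(g, R) = (-4 + 4) + g = 0 + g = g)
r(u) = 0
(-2747 + 15949)/(22824 - 3651) - r(V(0, 14)) = (-2747 + 15949)/(22824 - 3651) - 1*0 = 13202/19173 + 0 = 13202*(1/19173) + 0 = 1886/2739 + 0 = 1886/2739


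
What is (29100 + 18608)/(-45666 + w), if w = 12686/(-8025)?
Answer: -95714175/91620584 ≈ -1.0447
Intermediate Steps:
w = -12686/8025 (w = 12686*(-1/8025) = -12686/8025 ≈ -1.5808)
(29100 + 18608)/(-45666 + w) = (29100 + 18608)/(-45666 - 12686/8025) = 47708/(-366482336/8025) = 47708*(-8025/366482336) = -95714175/91620584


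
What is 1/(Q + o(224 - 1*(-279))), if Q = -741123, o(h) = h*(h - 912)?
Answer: -1/946850 ≈ -1.0561e-6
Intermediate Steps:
o(h) = h*(-912 + h)
1/(Q + o(224 - 1*(-279))) = 1/(-741123 + (224 - 1*(-279))*(-912 + (224 - 1*(-279)))) = 1/(-741123 + (224 + 279)*(-912 + (224 + 279))) = 1/(-741123 + 503*(-912 + 503)) = 1/(-741123 + 503*(-409)) = 1/(-741123 - 205727) = 1/(-946850) = -1/946850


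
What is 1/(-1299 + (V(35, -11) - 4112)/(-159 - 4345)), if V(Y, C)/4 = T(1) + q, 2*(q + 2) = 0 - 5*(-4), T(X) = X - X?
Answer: -563/730827 ≈ -0.00077036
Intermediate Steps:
T(X) = 0
q = 8 (q = -2 + (0 - 5*(-4))/2 = -2 + (0 + 20)/2 = -2 + (½)*20 = -2 + 10 = 8)
V(Y, C) = 32 (V(Y, C) = 4*(0 + 8) = 4*8 = 32)
1/(-1299 + (V(35, -11) - 4112)/(-159 - 4345)) = 1/(-1299 + (32 - 4112)/(-159 - 4345)) = 1/(-1299 - 4080/(-4504)) = 1/(-1299 - 4080*(-1/4504)) = 1/(-1299 + 510/563) = 1/(-730827/563) = -563/730827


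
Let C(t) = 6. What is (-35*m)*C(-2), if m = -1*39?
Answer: 8190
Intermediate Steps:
m = -39
(-35*m)*C(-2) = -35*(-39)*6 = 1365*6 = 8190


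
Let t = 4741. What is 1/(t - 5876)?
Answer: -1/1135 ≈ -0.00088106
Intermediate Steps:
1/(t - 5876) = 1/(4741 - 5876) = 1/(-1135) = -1/1135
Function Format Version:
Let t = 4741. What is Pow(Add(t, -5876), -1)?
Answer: Rational(-1, 1135) ≈ -0.00088106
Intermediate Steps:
Pow(Add(t, -5876), -1) = Pow(Add(4741, -5876), -1) = Pow(-1135, -1) = Rational(-1, 1135)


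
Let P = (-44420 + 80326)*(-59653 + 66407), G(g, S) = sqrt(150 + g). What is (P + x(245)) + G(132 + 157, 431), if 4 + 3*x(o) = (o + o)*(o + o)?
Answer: 242589156 + sqrt(439) ≈ 2.4259e+8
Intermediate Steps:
x(o) = -4/3 + 4*o**2/3 (x(o) = -4/3 + ((o + o)*(o + o))/3 = -4/3 + ((2*o)*(2*o))/3 = -4/3 + (4*o**2)/3 = -4/3 + 4*o**2/3)
P = 242509124 (P = 35906*6754 = 242509124)
(P + x(245)) + G(132 + 157, 431) = (242509124 + (-4/3 + (4/3)*245**2)) + sqrt(150 + (132 + 157)) = (242509124 + (-4/3 + (4/3)*60025)) + sqrt(150 + 289) = (242509124 + (-4/3 + 240100/3)) + sqrt(439) = (242509124 + 80032) + sqrt(439) = 242589156 + sqrt(439)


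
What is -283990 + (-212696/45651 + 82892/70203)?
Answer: -101128094541674/356093017 ≈ -2.8399e+5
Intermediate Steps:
-283990 + (-212696/45651 + 82892/70203) = -283990 - 1238643844/356093017 = -101128094541674/356093017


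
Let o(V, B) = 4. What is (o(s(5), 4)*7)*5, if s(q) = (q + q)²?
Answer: 140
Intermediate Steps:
s(q) = 4*q² (s(q) = (2*q)² = 4*q²)
(o(s(5), 4)*7)*5 = (4*7)*5 = 28*5 = 140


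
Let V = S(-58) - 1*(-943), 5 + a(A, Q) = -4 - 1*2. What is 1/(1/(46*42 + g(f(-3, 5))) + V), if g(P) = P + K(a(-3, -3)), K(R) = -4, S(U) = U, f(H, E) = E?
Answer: 1933/1710706 ≈ 0.0011299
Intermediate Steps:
a(A, Q) = -11 (a(A, Q) = -5 + (-4 - 1*2) = -5 + (-4 - 2) = -5 - 6 = -11)
g(P) = -4 + P (g(P) = P - 4 = -4 + P)
V = 885 (V = -58 - 1*(-943) = -58 + 943 = 885)
1/(1/(46*42 + g(f(-3, 5))) + V) = 1/(1/(46*42 + (-4 + 5)) + 885) = 1/(1/(1932 + 1) + 885) = 1/(1/1933 + 885) = 1/(1710706/1933) = 1933/1710706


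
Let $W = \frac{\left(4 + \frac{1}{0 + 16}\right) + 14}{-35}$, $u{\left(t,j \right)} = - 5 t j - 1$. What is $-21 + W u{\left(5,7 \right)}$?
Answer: $\frac{2444}{35} \approx 69.829$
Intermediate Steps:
$u{\left(t,j \right)} = -1 - 5 j t$ ($u{\left(t,j \right)} = - 5 j t - 1 = -1 - 5 j t$)
$W = - \frac{289}{560}$ ($W = \left(\left(4 + \frac{1}{16}\right) + 14\right) \left(- \frac{1}{35}\right) = \left(\frac{65}{16} + 14\right) \left(- \frac{1}{35}\right) = \frac{289}{16} \left(- \frac{1}{35}\right) = - \frac{289}{560} \approx -0.51607$)
$-21 + W u{\left(5,7 \right)} = -21 - \frac{289 \left(-1 - 35 \cdot 5\right)}{560} = -21 - \frac{289 \left(-1 - 175\right)}{560} = -21 - - \frac{3179}{35} = -21 + \frac{3179}{35} = \frac{2444}{35}$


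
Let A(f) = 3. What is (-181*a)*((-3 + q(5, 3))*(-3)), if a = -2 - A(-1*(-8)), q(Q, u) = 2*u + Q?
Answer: -21720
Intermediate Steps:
q(Q, u) = Q + 2*u
a = -5 (a = -2 - 1*3 = -2 - 3 = -5)
(-181*a)*((-3 + q(5, 3))*(-3)) = (-181*(-5))*((-3 + (5 + 2*3))*(-3)) = 905*((-3 + (5 + 6))*(-3)) = 905*((-3 + 11)*(-3)) = 905*(8*(-3)) = 905*(-24) = -21720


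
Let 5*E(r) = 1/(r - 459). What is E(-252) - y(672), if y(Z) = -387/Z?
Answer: 458371/796320 ≈ 0.57561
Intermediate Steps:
E(r) = 1/(5*(-459 + r)) (E(r) = 1/(5*(r - 459)) = 1/(5*(-459 + r)))
E(-252) - y(672) = 1/(5*(-459 - 252)) - (-387)/672 = (1/5)/(-711) - (-387)/672 = (1/5)*(-1/711) - 1*(-129/224) = -1/3555 + 129/224 = 458371/796320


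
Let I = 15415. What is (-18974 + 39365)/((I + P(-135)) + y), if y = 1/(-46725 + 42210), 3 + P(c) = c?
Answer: 92065365/68975654 ≈ 1.3348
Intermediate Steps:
P(c) = -3 + c
y = -1/4515 (y = 1/(-4515) = -1/4515 ≈ -0.00022148)
(-18974 + 39365)/((I + P(-135)) + y) = (-18974 + 39365)/((15415 + (-3 - 135)) - 1/4515) = 20391/((15415 - 138) - 1/4515) = 20391/(15277 - 1/4515) = 20391/(68975654/4515) = 20391*(4515/68975654) = 92065365/68975654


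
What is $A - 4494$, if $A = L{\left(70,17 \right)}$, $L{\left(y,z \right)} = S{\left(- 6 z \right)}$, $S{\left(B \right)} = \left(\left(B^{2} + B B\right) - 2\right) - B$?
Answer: $16414$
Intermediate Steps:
$S{\left(B \right)} = -2 - B + 2 B^{2}$ ($S{\left(B \right)} = \left(\left(B^{2} + B^{2}\right) - 2\right) - B = \left(2 B^{2} - 2\right) - B = \left(-2 + 2 B^{2}\right) - B = -2 - B + 2 B^{2}$)
$L{\left(y,z \right)} = -2 + 6 z + 72 z^{2}$ ($L{\left(y,z \right)} = -2 - - 6 z + 2 \left(- 6 z\right)^{2} = -2 + 6 z + 2 \cdot 36 z^{2} = -2 + 6 z + 72 z^{2}$)
$A = 20908$ ($A = -2 + 6 \cdot 17 + 72 \cdot 17^{2} = -2 + 102 + 72 \cdot 289 = -2 + 102 + 20808 = 20908$)
$A - 4494 = 20908 - 4494 = 16414$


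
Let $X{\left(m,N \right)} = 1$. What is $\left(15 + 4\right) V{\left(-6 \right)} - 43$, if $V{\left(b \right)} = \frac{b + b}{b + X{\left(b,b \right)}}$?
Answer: $\frac{13}{5} \approx 2.6$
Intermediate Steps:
$V{\left(b \right)} = \frac{2 b}{1 + b}$ ($V{\left(b \right)} = \frac{b + b}{b + 1} = \frac{2 b}{1 + b}$)
$\left(15 + 4\right) V{\left(-6 \right)} - 43 = \left(15 + 4\right) 2 \left(-6\right) \frac{1}{1 - 6} - 43 = 19 \cdot 2 \left(-6\right) \frac{1}{-5} - 43 = 19 \cdot 2 \left(-6\right) \left(- \frac{1}{5}\right) - 43 = 19 \cdot \frac{12}{5} - 43 = \frac{228}{5} - 43 = \frac{13}{5}$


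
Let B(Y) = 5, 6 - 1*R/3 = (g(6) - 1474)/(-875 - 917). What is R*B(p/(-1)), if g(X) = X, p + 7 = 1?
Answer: 34815/448 ≈ 77.712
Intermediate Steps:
p = -6 (p = -7 + 1 = -6)
R = 6963/448 (R = 18 - 3*(6 - 1474)/(-875 - 917) = 18 - (-4404)/(-1792) = 18 - (-4404)*(-1)/1792 = 18 - 3*367/448 = 18 - 1101/448 = 6963/448 ≈ 15.542)
R*B(p/(-1)) = (6963/448)*5 = 34815/448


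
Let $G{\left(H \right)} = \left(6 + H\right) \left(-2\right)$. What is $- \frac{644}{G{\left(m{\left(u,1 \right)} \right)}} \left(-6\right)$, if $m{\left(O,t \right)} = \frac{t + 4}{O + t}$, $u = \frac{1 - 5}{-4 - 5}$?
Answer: $- \frac{8372}{41} \approx -204.2$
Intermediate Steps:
$u = \frac{4}{9}$ ($u = - \frac{4}{-9} = \left(-4\right) \left(- \frac{1}{9}\right) = \frac{4}{9} \approx 0.44444$)
$m{\left(O,t \right)} = \frac{4 + t}{O + t}$
$G{\left(H \right)} = -12 - 2 H$
$- \frac{644}{G{\left(m{\left(u,1 \right)} \right)}} \left(-6\right) = - \frac{644}{-12 - 2 \frac{4 + 1}{\frac{4}{9} + 1}} \left(-6\right) = - \frac{644}{-12 - 2 \frac{1}{\frac{13}{9}} \cdot 5} \left(-6\right) = - \frac{644}{-12 - 2 \cdot \frac{9}{13} \cdot 5} \left(-6\right) = - \frac{644}{-12 - \frac{90}{13}} \left(-6\right) = - \frac{644}{- \frac{246}{13}} \left(-6\right) = \left(-644\right) \left(- \frac{13}{246}\right) \left(-6\right) = \frac{4186}{123} \left(-6\right) = - \frac{8372}{41}$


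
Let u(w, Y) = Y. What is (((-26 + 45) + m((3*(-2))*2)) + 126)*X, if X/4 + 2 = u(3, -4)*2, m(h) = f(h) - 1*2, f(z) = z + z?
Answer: -4760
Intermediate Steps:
f(z) = 2*z
m(h) = -2 + 2*h (m(h) = 2*h - 1*2 = 2*h - 2 = -2 + 2*h)
X = -40 (X = -8 + 4*(-4*2) = -8 + 4*(-8) = -8 - 32 = -40)
(((-26 + 45) + m((3*(-2))*2)) + 126)*X = (((-26 + 45) + (-2 + 2*((3*(-2))*2))) + 126)*(-40) = ((19 + (-2 + 2*(-6*2))) + 126)*(-40) = ((19 + (-2 + 2*(-12))) + 126)*(-40) = ((19 + (-2 - 24)) + 126)*(-40) = ((19 - 26) + 126)*(-40) = (-7 + 126)*(-40) = 119*(-40) = -4760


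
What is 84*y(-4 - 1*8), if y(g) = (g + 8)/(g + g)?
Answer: 14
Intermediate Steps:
y(g) = (8 + g)/(2*g) (y(g) = (8 + g)/((2*g)) = (8 + g)*(1/(2*g)) = (8 + g)/(2*g))
84*y(-4 - 1*8) = 84*((8 + (-4 - 1*8))/(2*(-4 - 1*8))) = 84*((8 + (-4 - 8))/(2*(-4 - 8))) = 84*((½)*(8 - 12)/(-12)) = 84*((½)*(-1/12)*(-4)) = 84*(⅙) = 14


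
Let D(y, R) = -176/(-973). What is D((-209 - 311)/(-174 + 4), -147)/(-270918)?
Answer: -88/131801607 ≈ -6.6767e-7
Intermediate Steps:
D(y, R) = 176/973 (D(y, R) = -176*(-1/973) = 176/973)
D((-209 - 311)/(-174 + 4), -147)/(-270918) = (176/973)/(-270918) = (176/973)*(-1/270918) = -88/131801607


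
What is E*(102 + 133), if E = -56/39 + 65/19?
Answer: 345685/741 ≈ 466.51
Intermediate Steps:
E = 1471/741 (E = -56*1/39 + 65*(1/19) = -56/39 + 65/19 = 1471/741 ≈ 1.9852)
E*(102 + 133) = 1471*(102 + 133)/741 = (1471/741)*235 = 345685/741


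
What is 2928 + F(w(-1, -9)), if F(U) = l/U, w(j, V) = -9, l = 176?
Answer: 26176/9 ≈ 2908.4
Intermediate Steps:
F(U) = 176/U
2928 + F(w(-1, -9)) = 2928 + 176/(-9) = 2928 + 176*(-⅑) = 2928 - 176/9 = 26176/9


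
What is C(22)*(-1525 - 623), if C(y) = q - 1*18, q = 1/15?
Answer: 192604/5 ≈ 38521.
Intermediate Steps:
q = 1/15 ≈ 0.066667
C(y) = -269/15 (C(y) = 1/15 - 1*18 = 1/15 - 18 = -269/15)
C(22)*(-1525 - 623) = -269*(-1525 - 623)/15 = -269/15*(-2148) = 192604/5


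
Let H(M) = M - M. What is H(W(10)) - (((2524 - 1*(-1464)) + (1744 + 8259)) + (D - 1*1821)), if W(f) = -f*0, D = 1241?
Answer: -13411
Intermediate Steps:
W(f) = 0
H(M) = 0
H(W(10)) - (((2524 - 1*(-1464)) + (1744 + 8259)) + (D - 1*1821)) = 0 - (((2524 - 1*(-1464)) + (1744 + 8259)) + (1241 - 1*1821)) = 0 - (((2524 + 1464) + 10003) + (1241 - 1821)) = 0 - ((3988 + 10003) - 580) = 0 - (13991 - 580) = 0 - 1*13411 = 0 - 13411 = -13411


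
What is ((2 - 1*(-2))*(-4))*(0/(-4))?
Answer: 0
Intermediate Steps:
((2 - 1*(-2))*(-4))*(0/(-4)) = ((2 + 2)*(-4))*(0*(-¼)) = (4*(-4))*0 = -16*0 = 0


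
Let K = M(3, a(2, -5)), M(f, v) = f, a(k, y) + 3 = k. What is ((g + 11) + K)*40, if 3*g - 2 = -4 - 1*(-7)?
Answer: 1880/3 ≈ 626.67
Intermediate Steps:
g = 5/3 (g = ⅔ + (-4 - 1*(-7))/3 = ⅔ + (-4 + 7)/3 = ⅔ + (⅓)*3 = ⅔ + 1 = 5/3 ≈ 1.6667)
a(k, y) = -3 + k
K = 3
((g + 11) + K)*40 = ((5/3 + 11) + 3)*40 = (38/3 + 3)*40 = (47/3)*40 = 1880/3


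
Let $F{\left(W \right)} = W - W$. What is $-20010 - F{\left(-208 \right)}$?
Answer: $-20010$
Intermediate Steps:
$F{\left(W \right)} = 0$
$-20010 - F{\left(-208 \right)} = -20010 - 0 = -20010 + 0 = -20010$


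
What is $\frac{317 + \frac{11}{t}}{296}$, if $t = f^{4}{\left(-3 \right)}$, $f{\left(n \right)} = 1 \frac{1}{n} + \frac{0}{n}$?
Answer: $\frac{151}{37} \approx 4.0811$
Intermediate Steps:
$f{\left(n \right)} = \frac{1}{n}$ ($f{\left(n \right)} = \frac{1}{n} + 0 = \frac{1}{n}$)
$t = \frac{1}{81}$ ($t = \left(\frac{1}{-3}\right)^{4} = \left(- \frac{1}{3}\right)^{4} = \frac{1}{81} \approx 0.012346$)
$\frac{317 + \frac{11}{t}}{296} = \frac{317 + 11 \frac{1}{\frac{1}{81}}}{296} = \left(317 + 11 \cdot 81\right) \frac{1}{296} = \left(317 + 891\right) \frac{1}{296} = 1208 \cdot \frac{1}{296} = \frac{151}{37}$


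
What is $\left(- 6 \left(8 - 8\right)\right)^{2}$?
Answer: $0$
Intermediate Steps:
$\left(- 6 \left(8 - 8\right)\right)^{2} = \left(\left(-6\right) 0\right)^{2} = 0^{2} = 0$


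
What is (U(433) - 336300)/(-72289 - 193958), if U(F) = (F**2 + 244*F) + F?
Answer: 14242/88749 ≈ 0.16048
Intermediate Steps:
U(F) = F**2 + 245*F
(U(433) - 336300)/(-72289 - 193958) = (433*(245 + 433) - 336300)/(-72289 - 193958) = (433*678 - 336300)/(-266247) = (293574 - 336300)*(-1/266247) = -42726*(-1/266247) = 14242/88749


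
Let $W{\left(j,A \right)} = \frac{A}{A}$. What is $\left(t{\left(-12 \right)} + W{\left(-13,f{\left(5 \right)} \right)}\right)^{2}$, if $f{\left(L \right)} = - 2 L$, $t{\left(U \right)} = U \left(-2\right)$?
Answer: $625$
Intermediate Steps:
$t{\left(U \right)} = - 2 U$
$W{\left(j,A \right)} = 1$
$\left(t{\left(-12 \right)} + W{\left(-13,f{\left(5 \right)} \right)}\right)^{2} = \left(\left(-2\right) \left(-12\right) + 1\right)^{2} = \left(24 + 1\right)^{2} = 25^{2} = 625$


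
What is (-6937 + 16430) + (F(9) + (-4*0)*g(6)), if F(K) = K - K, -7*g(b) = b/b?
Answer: 9493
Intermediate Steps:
g(b) = -⅐ (g(b) = -b/(7*b) = -⅐*1 = -⅐)
F(K) = 0
(-6937 + 16430) + (F(9) + (-4*0)*g(6)) = (-6937 + 16430) + (0 - 4*0*(-⅐)) = 9493 + (0 + 0*(-⅐)) = 9493 + (0 + 0) = 9493 + 0 = 9493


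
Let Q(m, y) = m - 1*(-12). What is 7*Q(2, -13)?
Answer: 98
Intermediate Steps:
Q(m, y) = 12 + m (Q(m, y) = m + 12 = 12 + m)
7*Q(2, -13) = 7*(12 + 2) = 7*14 = 98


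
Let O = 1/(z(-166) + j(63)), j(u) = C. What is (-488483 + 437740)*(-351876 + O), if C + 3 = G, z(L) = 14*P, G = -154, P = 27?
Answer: 3946008844085/221 ≈ 1.7855e+10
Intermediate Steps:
z(L) = 378 (z(L) = 14*27 = 378)
C = -157 (C = -3 - 154 = -157)
j(u) = -157
O = 1/221 (O = 1/(378 - 157) = 1/221 ≈ 0.0045249)
(-488483 + 437740)*(-351876 + O) = (-488483 + 437740)*(-351876 + 1/221) = -50743*(-77764595/221) = 3946008844085/221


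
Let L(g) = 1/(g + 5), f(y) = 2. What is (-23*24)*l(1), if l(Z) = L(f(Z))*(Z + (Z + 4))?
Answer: -3312/7 ≈ -473.14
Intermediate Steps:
L(g) = 1/(5 + g)
l(Z) = 4/7 + 2*Z/7 (l(Z) = (Z + (Z + 4))/(5 + 2) = (Z + (4 + Z))/7 = (4 + 2*Z)/7 = 4/7 + 2*Z/7)
(-23*24)*l(1) = (-23*24)*(4/7 + (2/7)*1) = -552*(4/7 + 2/7) = -552*6/7 = -3312/7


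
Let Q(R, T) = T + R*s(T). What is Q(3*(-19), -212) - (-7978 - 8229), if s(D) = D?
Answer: 28079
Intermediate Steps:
Q(R, T) = T + R*T
Q(3*(-19), -212) - (-7978 - 8229) = -212*(1 + 3*(-19)) - (-7978 - 8229) = -212*(1 - 57) - 1*(-16207) = -212*(-56) + 16207 = 11872 + 16207 = 28079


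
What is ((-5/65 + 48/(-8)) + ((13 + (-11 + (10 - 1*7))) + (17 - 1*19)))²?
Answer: 1600/169 ≈ 9.4675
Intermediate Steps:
((-5/65 + 48/(-8)) + ((13 + (-11 + (10 - 1*7))) + (17 - 1*19)))² = ((-5*1/65 + 48*(-⅛)) + ((13 + (-11 + (10 - 7))) + (17 - 19)))² = ((-1/13 - 6) + ((13 + (-11 + 3)) - 2))² = (-79/13 + ((13 - 8) - 2))² = (-79/13 + (5 - 2))² = (-79/13 + 3)² = (-40/13)² = 1600/169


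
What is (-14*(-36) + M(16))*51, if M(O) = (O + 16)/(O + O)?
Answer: 25755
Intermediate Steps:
M(O) = (16 + O)/(2*O) (M(O) = (16 + O)/((2*O)) = (16 + O)*(1/(2*O)) = (16 + O)/(2*O))
(-14*(-36) + M(16))*51 = (-14*(-36) + (½)*(16 + 16)/16)*51 = (504 + (½)*(1/16)*32)*51 = (504 + 1)*51 = 505*51 = 25755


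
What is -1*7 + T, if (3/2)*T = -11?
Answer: -43/3 ≈ -14.333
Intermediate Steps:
T = -22/3 (T = (⅔)*(-11) = -22/3 ≈ -7.3333)
-1*7 + T = -1*7 - 22/3 = -7 - 22/3 = -43/3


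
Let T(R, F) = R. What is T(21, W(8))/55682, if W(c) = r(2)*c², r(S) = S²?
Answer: 21/55682 ≈ 0.00037714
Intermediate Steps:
W(c) = 4*c² (W(c) = 2²*c² = 4*c²)
T(21, W(8))/55682 = 21/55682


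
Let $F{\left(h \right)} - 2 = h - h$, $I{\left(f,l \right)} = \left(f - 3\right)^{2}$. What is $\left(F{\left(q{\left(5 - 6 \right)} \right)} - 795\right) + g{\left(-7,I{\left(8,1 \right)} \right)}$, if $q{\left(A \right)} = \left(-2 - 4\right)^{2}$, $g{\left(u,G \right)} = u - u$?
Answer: $-793$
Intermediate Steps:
$I{\left(f,l \right)} = \left(-3 + f\right)^{2}$
$g{\left(u,G \right)} = 0$
$q{\left(A \right)} = 36$ ($q{\left(A \right)} = \left(-6\right)^{2} = 36$)
$F{\left(h \right)} = 2$ ($F{\left(h \right)} = 2 + \left(h - h\right) = 2 + 0 = 2$)
$\left(F{\left(q{\left(5 - 6 \right)} \right)} - 795\right) + g{\left(-7,I{\left(8,1 \right)} \right)} = \left(2 - 795\right) + 0 = -793 + 0 = -793$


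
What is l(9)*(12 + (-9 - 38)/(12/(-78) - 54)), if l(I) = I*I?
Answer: 733779/704 ≈ 1042.3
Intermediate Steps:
l(I) = I²
l(9)*(12 + (-9 - 38)/(12/(-78) - 54)) = 9²*(12 + (-9 - 38)/(12/(-78) - 54)) = 81*(12 - 47/(12*(-1/78) - 54)) = 81*(12 - 47/(-2/13 - 54)) = 81*(12 - 47/(-704/13)) = 81*(12 - 47*(-13/704)) = 81*(12 + 611/704) = 81*(9059/704) = 733779/704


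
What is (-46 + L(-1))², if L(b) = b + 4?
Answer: 1849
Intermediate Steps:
L(b) = 4 + b
(-46 + L(-1))² = (-46 + (4 - 1))² = (-46 + 3)² = (-43)² = 1849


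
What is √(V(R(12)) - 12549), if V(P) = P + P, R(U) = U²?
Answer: I*√12261 ≈ 110.73*I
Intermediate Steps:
V(P) = 2*P
√(V(R(12)) - 12549) = √(2*12² - 12549) = √(2*144 - 12549) = √(288 - 12549) = √(-12261) = I*√12261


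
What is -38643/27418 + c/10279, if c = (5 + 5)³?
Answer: -369793397/281829622 ≈ -1.3121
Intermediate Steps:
c = 1000 (c = 10³ = 1000)
-38643/27418 + c/10279 = -38643/27418 + 1000/10279 = -369793397/281829622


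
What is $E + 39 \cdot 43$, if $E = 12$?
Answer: $1689$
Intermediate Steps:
$E + 39 \cdot 43 = 12 + 39 \cdot 43 = 12 + 1677 = 1689$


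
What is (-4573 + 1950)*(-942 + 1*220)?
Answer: 1893806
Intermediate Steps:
(-4573 + 1950)*(-942 + 1*220) = -2623*(-942 + 220) = -2623*(-722) = 1893806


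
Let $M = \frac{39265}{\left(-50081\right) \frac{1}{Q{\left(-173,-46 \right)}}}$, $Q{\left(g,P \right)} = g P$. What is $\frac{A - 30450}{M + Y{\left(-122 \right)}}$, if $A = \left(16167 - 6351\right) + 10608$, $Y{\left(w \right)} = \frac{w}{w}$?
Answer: $\frac{55790234}{34713421} \approx 1.6072$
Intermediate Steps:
$Y{\left(w \right)} = 1$
$Q{\left(g,P \right)} = P g$
$M = - \frac{312470870}{50081}$ ($M = \frac{39265}{\left(-50081\right) \frac{1}{\left(-46\right) \left(-173\right)}} = \frac{39265}{\left(-50081\right) \frac{1}{7958}} = \frac{39265}{- \frac{50081}{7958}} = 39265 \left(- \frac{7958}{50081}\right) = - \frac{312470870}{50081} \approx -6239.3$)
$A = 20424$ ($A = 9816 + 10608 = 20424$)
$\frac{A - 30450}{M + Y{\left(-122 \right)}} = \frac{20424 - 30450}{- \frac{312470870}{50081} + 1} = - \frac{10026}{- \frac{312420789}{50081}} = \left(-10026\right) \left(- \frac{50081}{312420789}\right) = \frac{55790234}{34713421}$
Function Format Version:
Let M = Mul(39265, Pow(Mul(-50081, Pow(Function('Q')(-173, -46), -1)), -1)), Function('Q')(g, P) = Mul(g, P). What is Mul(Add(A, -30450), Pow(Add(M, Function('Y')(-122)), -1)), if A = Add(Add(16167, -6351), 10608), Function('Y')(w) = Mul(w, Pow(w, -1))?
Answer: Rational(55790234, 34713421) ≈ 1.6072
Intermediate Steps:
Function('Y')(w) = 1
Function('Q')(g, P) = Mul(P, g)
M = Rational(-312470870, 50081) (M = Mul(39265, Pow(Mul(-50081, Pow(Mul(-46, -173), -1)), -1)) = Mul(39265, Pow(Mul(-50081, Pow(7958, -1)), -1)) = Mul(39265, Pow(Mul(-50081, Rational(1, 7958)), -1)) = Mul(39265, Pow(Rational(-50081, 7958), -1)) = Mul(39265, Rational(-7958, 50081)) = Rational(-312470870, 50081) ≈ -6239.3)
A = 20424 (A = Add(9816, 10608) = 20424)
Mul(Add(A, -30450), Pow(Add(M, Function('Y')(-122)), -1)) = Mul(Add(20424, -30450), Pow(Add(Rational(-312470870, 50081), 1), -1)) = Mul(-10026, Pow(Rational(-312420789, 50081), -1)) = Mul(-10026, Rational(-50081, 312420789)) = Rational(55790234, 34713421)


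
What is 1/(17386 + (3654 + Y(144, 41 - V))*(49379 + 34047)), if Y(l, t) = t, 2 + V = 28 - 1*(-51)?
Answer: 1/301852654 ≈ 3.3129e-9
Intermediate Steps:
V = 77 (V = -2 + (28 - 1*(-51)) = -2 + (28 + 51) = -2 + 79 = 77)
1/(17386 + (3654 + Y(144, 41 - V))*(49379 + 34047)) = 1/(17386 + (3654 + (41 - 1*77))*(49379 + 34047)) = 1/(17386 + (3654 + (41 - 77))*83426) = 1/(17386 + (3654 - 36)*83426) = 1/(17386 + 3618*83426) = 1/(17386 + 301835268) = 1/301852654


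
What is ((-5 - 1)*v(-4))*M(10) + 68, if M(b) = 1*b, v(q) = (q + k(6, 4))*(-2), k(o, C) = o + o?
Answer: 1028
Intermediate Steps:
k(o, C) = 2*o
v(q) = -24 - 2*q (v(q) = (q + 2*6)*(-2) = (q + 12)*(-2) = (12 + q)*(-2) = -24 - 2*q)
M(b) = b
((-5 - 1)*v(-4))*M(10) + 68 = ((-5 - 1)*(-24 - 2*(-4)))*10 + 68 = -6*(-24 + 8)*10 + 68 = -6*(-16)*10 + 68 = 96*10 + 68 = 960 + 68 = 1028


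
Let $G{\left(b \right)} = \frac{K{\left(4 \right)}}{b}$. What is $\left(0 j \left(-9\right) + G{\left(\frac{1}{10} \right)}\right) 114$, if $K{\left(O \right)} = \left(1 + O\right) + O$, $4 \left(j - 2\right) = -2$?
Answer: $10260$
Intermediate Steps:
$j = \frac{3}{2}$ ($j = 2 + \frac{1}{4} \left(-2\right) = 2 - \frac{1}{2} = \frac{3}{2} \approx 1.5$)
$K{\left(O \right)} = 1 + 2 O$
$G{\left(b \right)} = \frac{9}{b}$ ($G{\left(b \right)} = \frac{1 + 2 \cdot 4}{b} = \frac{1 + 8}{b} = \frac{9}{b}$)
$\left(0 j \left(-9\right) + G{\left(\frac{1}{10} \right)}\right) 114 = \left(0 \cdot \frac{3}{2} \left(-9\right) + \frac{9}{\frac{1}{10}}\right) 114 = \left(0 \left(-9\right) + 9 \frac{1}{\frac{1}{10}}\right) 114 = \left(0 + 9 \cdot 10\right) 114 = \left(0 + 90\right) 114 = 90 \cdot 114 = 10260$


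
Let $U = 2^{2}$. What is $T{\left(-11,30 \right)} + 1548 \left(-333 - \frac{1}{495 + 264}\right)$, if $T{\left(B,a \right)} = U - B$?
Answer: $- \frac{130414173}{253} \approx -5.1547 \cdot 10^{5}$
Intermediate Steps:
$U = 4$
$T{\left(B,a \right)} = 4 - B$
$T{\left(-11,30 \right)} + 1548 \left(-333 - \frac{1}{495 + 264}\right) = \left(4 - -11\right) + 1548 \left(-333 - \frac{1}{495 + 264}\right) = \left(4 + 11\right) + 1548 \left(-333 - \frac{1}{759}\right) = 15 + 1548 \left(-333 - \frac{1}{759}\right) = 15 + 1548 \left(- \frac{252748}{759}\right) = 15 - \frac{130417968}{253} = - \frac{130414173}{253}$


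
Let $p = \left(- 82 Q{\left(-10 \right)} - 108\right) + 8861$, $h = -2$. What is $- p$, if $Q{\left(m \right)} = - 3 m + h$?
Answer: $-6457$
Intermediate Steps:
$Q{\left(m \right)} = -2 - 3 m$ ($Q{\left(m \right)} = - 3 m - 2 = -2 - 3 m$)
$p = 6457$ ($p = \left(- 82 \left(-2 - -30\right) - 108\right) + 8861 = \left(- 82 \left(-2 + 30\right) - 108\right) + 8861 = \left(\left(-82\right) 28 - 108\right) + 8861 = \left(-2296 - 108\right) + 8861 = -2404 + 8861 = 6457$)
$- p = \left(-1\right) 6457 = -6457$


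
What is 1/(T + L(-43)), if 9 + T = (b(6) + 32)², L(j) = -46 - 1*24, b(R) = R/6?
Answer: 1/1010 ≈ 0.00099010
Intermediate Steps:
b(R) = R/6 (b(R) = R*(⅙) = R/6)
L(j) = -70 (L(j) = -46 - 24 = -70)
T = 1080 (T = -9 + ((⅙)*6 + 32)² = -9 + (1 + 32)² = -9 + 33² = -9 + 1089 = 1080)
1/(T + L(-43)) = 1/(1080 - 70) = 1/1010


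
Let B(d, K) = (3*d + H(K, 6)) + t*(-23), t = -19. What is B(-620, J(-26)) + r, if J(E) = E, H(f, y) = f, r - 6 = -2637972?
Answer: -2639415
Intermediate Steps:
r = -2637966 (r = 6 - 2637972 = -2637966)
B(d, K) = 437 + K + 3*d (B(d, K) = (3*d + K) - 19*(-23) = (K + 3*d) + 437 = 437 + K + 3*d)
B(-620, J(-26)) + r = (437 - 26 + 3*(-620)) - 2637966 = (437 - 26 - 1860) - 2637966 = -1449 - 2637966 = -2639415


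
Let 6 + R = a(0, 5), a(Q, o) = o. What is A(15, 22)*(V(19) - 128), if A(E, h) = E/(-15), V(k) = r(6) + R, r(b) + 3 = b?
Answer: 126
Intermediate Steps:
R = -1 (R = -6 + 5 = -1)
r(b) = -3 + b
V(k) = 2 (V(k) = (-3 + 6) - 1 = 3 - 1 = 2)
A(E, h) = -E/15 (A(E, h) = E*(-1/15) = -E/15)
A(15, 22)*(V(19) - 128) = (-1/15*15)*(2 - 128) = -1*(-126) = 126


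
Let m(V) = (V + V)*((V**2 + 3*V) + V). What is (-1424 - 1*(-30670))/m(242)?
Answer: 14623/14406744 ≈ 0.0010150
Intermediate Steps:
m(V) = 2*V*(V**2 + 4*V) (m(V) = (2*V)*(V**2 + 4*V) = 2*V*(V**2 + 4*V))
(-1424 - 1*(-30670))/m(242) = (-1424 - 1*(-30670))/((2*242**2*(4 + 242))) = (-1424 + 30670)/((2*58564*246)) = 29246/28813488 = 29246*(1/28813488) = 14623/14406744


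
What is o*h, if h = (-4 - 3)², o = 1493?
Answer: 73157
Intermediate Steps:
h = 49 (h = (-7)² = 49)
o*h = 1493*49 = 73157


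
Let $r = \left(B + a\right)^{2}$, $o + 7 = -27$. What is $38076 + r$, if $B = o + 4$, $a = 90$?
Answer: $41676$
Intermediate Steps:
$o = -34$ ($o = -7 - 27 = -34$)
$B = -30$ ($B = -34 + 4 = -30$)
$r = 3600$ ($r = \left(-30 + 90\right)^{2} = 60^{2} = 3600$)
$38076 + r = 38076 + 3600 = 41676$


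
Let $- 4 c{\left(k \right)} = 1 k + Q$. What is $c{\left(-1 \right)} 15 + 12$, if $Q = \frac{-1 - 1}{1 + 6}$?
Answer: $\frac{471}{28} \approx 16.821$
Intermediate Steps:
$Q = - \frac{2}{7} \approx -0.28571$
$c{\left(k \right)} = \frac{1}{14} - \frac{k}{4}$ ($c{\left(k \right)} = - \frac{1 k - \frac{2}{7}}{4} = - \frac{k - \frac{2}{7}}{4} = - \frac{- \frac{2}{7} + k}{4} = \frac{1}{14} - \frac{k}{4}$)
$c{\left(-1 \right)} 15 + 12 = \left(\frac{1}{14} - - \frac{1}{4}\right) 15 + 12 = \left(\frac{1}{14} + \frac{1}{4}\right) 15 + 12 = \frac{9}{28} \cdot 15 + 12 = \frac{135}{28} + 12 = \frac{471}{28}$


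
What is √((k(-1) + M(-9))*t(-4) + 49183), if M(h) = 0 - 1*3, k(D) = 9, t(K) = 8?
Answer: √49231 ≈ 221.88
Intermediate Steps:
M(h) = -3 (M(h) = 0 - 3 = -3)
√((k(-1) + M(-9))*t(-4) + 49183) = √((9 - 3)*8 + 49183) = √(6*8 + 49183) = √(48 + 49183) = √49231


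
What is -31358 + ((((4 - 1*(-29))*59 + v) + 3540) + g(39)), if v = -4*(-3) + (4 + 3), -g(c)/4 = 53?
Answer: -26064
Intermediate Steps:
g(c) = -212 (g(c) = -4*53 = -212)
v = 19 (v = 12 + 7 = 19)
-31358 + ((((4 - 1*(-29))*59 + v) + 3540) + g(39)) = -31358 + ((((4 - 1*(-29))*59 + 19) + 3540) - 212) = -31358 + ((((4 + 29)*59 + 19) + 3540) - 212) = -31358 + (((33*59 + 19) + 3540) - 212) = -31358 + (((1947 + 19) + 3540) - 212) = -31358 + ((1966 + 3540) - 212) = -31358 + (5506 - 212) = -31358 + 5294 = -26064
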